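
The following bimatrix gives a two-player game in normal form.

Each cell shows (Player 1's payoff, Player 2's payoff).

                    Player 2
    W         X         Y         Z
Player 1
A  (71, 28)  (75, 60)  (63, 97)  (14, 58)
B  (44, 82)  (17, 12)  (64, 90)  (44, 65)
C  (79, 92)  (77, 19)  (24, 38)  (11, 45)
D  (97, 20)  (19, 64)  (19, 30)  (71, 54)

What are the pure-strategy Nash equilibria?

(B, Y)

Player 1 against W: payoffs 71, 44, 79, 97 → best response D.
Player 1 against X: payoffs 75, 17, 77, 19 → best response C.
Player 1 against Y: payoffs 63, 64, 24, 19 → best response B.
Player 1 against Z: payoffs 14, 44, 11, 71 → best response D.
Player 2 against A: payoffs 28, 60, 97, 58 → best response Y.
Player 2 against B: payoffs 82, 12, 90, 65 → best response Y.
Player 2 against C: payoffs 92, 19, 38, 45 → best response W.
Player 2 against D: payoffs 20, 64, 30, 54 → best response X.
Mutual best responses: (B, Y).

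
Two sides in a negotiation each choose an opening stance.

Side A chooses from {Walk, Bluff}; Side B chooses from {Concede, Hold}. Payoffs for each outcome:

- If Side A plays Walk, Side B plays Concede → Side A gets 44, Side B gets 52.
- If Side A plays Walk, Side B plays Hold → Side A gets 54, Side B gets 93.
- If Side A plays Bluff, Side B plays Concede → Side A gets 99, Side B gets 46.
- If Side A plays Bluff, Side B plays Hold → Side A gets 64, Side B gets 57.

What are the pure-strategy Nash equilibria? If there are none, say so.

Side A against Concede: payoffs 44, 99 → best response Bluff.
Side A against Hold: payoffs 54, 64 → best response Bluff.
Side B against Walk: payoffs 52, 93 → best response Hold.
Side B against Bluff: payoffs 46, 57 → best response Hold.
Mutual best responses: (Bluff, Hold).

Pure NE: (Bluff, Hold)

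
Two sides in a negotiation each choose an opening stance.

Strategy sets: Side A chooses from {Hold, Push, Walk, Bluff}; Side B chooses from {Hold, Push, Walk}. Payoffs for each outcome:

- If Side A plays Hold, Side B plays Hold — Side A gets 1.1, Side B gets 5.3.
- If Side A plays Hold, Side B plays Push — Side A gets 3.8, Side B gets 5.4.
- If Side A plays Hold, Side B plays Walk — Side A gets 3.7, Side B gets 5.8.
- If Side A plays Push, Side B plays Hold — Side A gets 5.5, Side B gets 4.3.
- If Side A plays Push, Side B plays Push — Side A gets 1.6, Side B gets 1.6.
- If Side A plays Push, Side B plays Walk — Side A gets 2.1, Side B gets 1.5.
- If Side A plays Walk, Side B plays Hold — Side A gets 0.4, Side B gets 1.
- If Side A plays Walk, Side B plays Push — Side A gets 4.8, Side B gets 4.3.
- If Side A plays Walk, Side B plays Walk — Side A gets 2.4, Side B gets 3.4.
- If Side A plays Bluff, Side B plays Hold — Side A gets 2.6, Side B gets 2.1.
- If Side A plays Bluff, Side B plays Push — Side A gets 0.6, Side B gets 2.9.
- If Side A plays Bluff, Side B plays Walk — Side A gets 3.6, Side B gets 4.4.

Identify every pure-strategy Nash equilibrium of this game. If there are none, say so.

The pure Nash equilibria are (Hold, Walk) and (Push, Hold) and (Walk, Push).

For each strategy profile, look for a profitable unilateral deviation.
(Hold, Hold): Side A can switch to Push (1.1 → 5.5). Not NE.
(Hold, Push): Side A can switch to Walk (3.8 → 4.8). Not NE.
(Hold, Walk): Side A gets 3.7, best alternative 3.6; Side B gets 5.8, best alternative 5.4. No profitable deviation — NE.
(Push, Hold): Side A gets 5.5, best alternative 2.6; Side B gets 4.3, best alternative 1.6. No profitable deviation — NE.
(Push, Push): Side A can switch to Hold (1.6 → 3.8). Not NE.
(Push, Walk): Side A can switch to Hold (2.1 → 3.7). Not NE.
(Walk, Hold): Side A can switch to Hold (0.4 → 1.1). Not NE.
(Walk, Push): Side A gets 4.8, best alternative 3.8; Side B gets 4.3, best alternative 3.4. No profitable deviation — NE.
(Walk, Walk): Side A can switch to Hold (2.4 → 3.7). Not NE.
(Bluff, Hold): Side A can switch to Push (2.6 → 5.5). Not NE.
(Bluff, Push): Side A can switch to Hold (0.6 → 3.8). Not NE.
(Bluff, Walk): Side A can switch to Hold (3.6 → 3.7). Not NE.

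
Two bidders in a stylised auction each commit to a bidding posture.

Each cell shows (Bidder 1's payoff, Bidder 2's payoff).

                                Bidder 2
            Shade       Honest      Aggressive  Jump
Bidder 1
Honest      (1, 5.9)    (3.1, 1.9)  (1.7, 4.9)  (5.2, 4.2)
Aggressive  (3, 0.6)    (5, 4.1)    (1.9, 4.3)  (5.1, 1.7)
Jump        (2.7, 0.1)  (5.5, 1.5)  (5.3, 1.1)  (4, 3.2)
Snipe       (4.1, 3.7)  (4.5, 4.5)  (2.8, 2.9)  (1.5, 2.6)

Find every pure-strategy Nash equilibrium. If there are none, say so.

This game has no pure Nash equilibrium.

Bidder 1 against Shade: payoffs 1, 3, 2.7, 4.1 → best response Snipe.
Bidder 1 against Honest: payoffs 3.1, 5, 5.5, 4.5 → best response Jump.
Bidder 1 against Aggressive: payoffs 1.7, 1.9, 5.3, 2.8 → best response Jump.
Bidder 1 against Jump: payoffs 5.2, 5.1, 4, 1.5 → best response Honest.
Bidder 2 against Honest: payoffs 5.9, 1.9, 4.9, 4.2 → best response Shade.
Bidder 2 against Aggressive: payoffs 0.6, 4.1, 4.3, 1.7 → best response Aggressive.
Bidder 2 against Jump: payoffs 0.1, 1.5, 1.1, 3.2 → best response Jump.
Bidder 2 against Snipe: payoffs 3.7, 4.5, 2.9, 2.6 → best response Honest.
No profile is a mutual best response for all players.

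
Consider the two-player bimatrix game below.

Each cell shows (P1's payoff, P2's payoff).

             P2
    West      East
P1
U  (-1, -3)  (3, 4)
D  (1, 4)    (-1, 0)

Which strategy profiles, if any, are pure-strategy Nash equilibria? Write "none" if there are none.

P1 against West: payoffs -1, 1 → best response D.
P1 against East: payoffs 3, -1 → best response U.
P2 against U: payoffs -3, 4 → best response East.
P2 against D: payoffs 4, 0 → best response West.
Mutual best responses: (U, East); (D, West).

Pure-strategy Nash equilibria: (U, East) and (D, West)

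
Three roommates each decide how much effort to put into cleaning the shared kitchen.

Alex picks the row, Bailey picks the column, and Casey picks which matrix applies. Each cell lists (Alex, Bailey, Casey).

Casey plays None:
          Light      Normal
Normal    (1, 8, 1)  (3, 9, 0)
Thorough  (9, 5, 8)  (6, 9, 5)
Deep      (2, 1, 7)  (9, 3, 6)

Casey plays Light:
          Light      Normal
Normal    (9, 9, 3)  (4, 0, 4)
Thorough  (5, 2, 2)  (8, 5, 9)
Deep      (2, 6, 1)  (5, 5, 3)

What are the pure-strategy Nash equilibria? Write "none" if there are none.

Alex against (Light, None): payoffs 1, 9, 2 → best response Thorough.
Alex against (Light, Light): payoffs 9, 5, 2 → best response Normal.
Alex against (Normal, None): payoffs 3, 6, 9 → best response Deep.
Alex against (Normal, Light): payoffs 4, 8, 5 → best response Thorough.
Bailey against (Normal, None): payoffs 8, 9 → best response Normal.
Bailey against (Normal, Light): payoffs 9, 0 → best response Light.
Bailey against (Thorough, None): payoffs 5, 9 → best response Normal.
Bailey against (Thorough, Light): payoffs 2, 5 → best response Normal.
Bailey against (Deep, None): payoffs 1, 3 → best response Normal.
Bailey against (Deep, Light): payoffs 6, 5 → best response Light.
Casey against (Normal, Light): payoffs 1, 3 → best response Light.
Casey against (Normal, Normal): payoffs 0, 4 → best response Light.
Casey against (Thorough, Light): payoffs 8, 2 → best response None.
Casey against (Thorough, Normal): payoffs 5, 9 → best response Light.
Casey against (Deep, Light): payoffs 7, 1 → best response None.
Casey against (Deep, Normal): payoffs 6, 3 → best response None.
Mutual best responses: (Normal, Light, Light); (Thorough, Normal, Light); (Deep, Normal, None).

The pure Nash equilibria are (Normal, Light, Light) and (Thorough, Normal, Light) and (Deep, Normal, None).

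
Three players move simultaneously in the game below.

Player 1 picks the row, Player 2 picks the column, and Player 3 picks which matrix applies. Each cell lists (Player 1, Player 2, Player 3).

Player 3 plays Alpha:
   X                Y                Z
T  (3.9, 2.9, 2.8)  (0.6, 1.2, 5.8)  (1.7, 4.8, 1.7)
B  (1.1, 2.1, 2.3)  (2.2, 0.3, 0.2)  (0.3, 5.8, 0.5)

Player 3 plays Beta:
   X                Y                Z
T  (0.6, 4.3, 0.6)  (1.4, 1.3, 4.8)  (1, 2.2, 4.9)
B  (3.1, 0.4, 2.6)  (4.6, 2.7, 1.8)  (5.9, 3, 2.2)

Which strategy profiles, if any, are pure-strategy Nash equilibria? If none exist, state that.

Player 1 against (X, Alpha): payoffs 3.9, 1.1 → best response T.
Player 1 against (X, Beta): payoffs 0.6, 3.1 → best response B.
Player 1 against (Y, Alpha): payoffs 0.6, 2.2 → best response B.
Player 1 against (Y, Beta): payoffs 1.4, 4.6 → best response B.
Player 1 against (Z, Alpha): payoffs 1.7, 0.3 → best response T.
Player 1 against (Z, Beta): payoffs 1, 5.9 → best response B.
Player 2 against (T, Alpha): payoffs 2.9, 1.2, 4.8 → best response Z.
Player 2 against (T, Beta): payoffs 4.3, 1.3, 2.2 → best response X.
Player 2 against (B, Alpha): payoffs 2.1, 0.3, 5.8 → best response Z.
Player 2 against (B, Beta): payoffs 0.4, 2.7, 3 → best response Z.
Player 3 against (T, X): payoffs 2.8, 0.6 → best response Alpha.
Player 3 against (T, Y): payoffs 5.8, 4.8 → best response Alpha.
Player 3 against (T, Z): payoffs 1.7, 4.9 → best response Beta.
Player 3 against (B, X): payoffs 2.3, 2.6 → best response Beta.
Player 3 against (B, Y): payoffs 0.2, 1.8 → best response Beta.
Player 3 against (B, Z): payoffs 0.5, 2.2 → best response Beta.
Mutual best responses: (B, Z, Beta).

Pure NE: (B, Z, Beta)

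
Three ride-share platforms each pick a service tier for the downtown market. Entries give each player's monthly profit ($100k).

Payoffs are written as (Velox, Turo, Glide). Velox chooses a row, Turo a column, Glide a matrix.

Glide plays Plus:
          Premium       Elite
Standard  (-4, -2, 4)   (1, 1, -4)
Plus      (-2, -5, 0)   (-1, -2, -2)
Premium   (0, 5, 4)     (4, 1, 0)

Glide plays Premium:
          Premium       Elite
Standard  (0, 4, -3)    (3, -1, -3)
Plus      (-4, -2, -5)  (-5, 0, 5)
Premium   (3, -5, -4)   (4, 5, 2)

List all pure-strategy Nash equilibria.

Pure-strategy Nash equilibria: (Premium, Premium, Plus); (Premium, Elite, Premium)

Velox against (Premium, Plus): payoffs -4, -2, 0 → best response Premium.
Velox against (Premium, Premium): payoffs 0, -4, 3 → best response Premium.
Velox against (Elite, Plus): payoffs 1, -1, 4 → best response Premium.
Velox against (Elite, Premium): payoffs 3, -5, 4 → best response Premium.
Turo against (Standard, Plus): payoffs -2, 1 → best response Elite.
Turo against (Standard, Premium): payoffs 4, -1 → best response Premium.
Turo against (Plus, Plus): payoffs -5, -2 → best response Elite.
Turo against (Plus, Premium): payoffs -2, 0 → best response Elite.
Turo against (Premium, Plus): payoffs 5, 1 → best response Premium.
Turo against (Premium, Premium): payoffs -5, 5 → best response Elite.
Glide against (Standard, Premium): payoffs 4, -3 → best response Plus.
Glide against (Standard, Elite): payoffs -4, -3 → best response Premium.
Glide against (Plus, Premium): payoffs 0, -5 → best response Plus.
Glide against (Plus, Elite): payoffs -2, 5 → best response Premium.
Glide against (Premium, Premium): payoffs 4, -4 → best response Plus.
Glide against (Premium, Elite): payoffs 0, 2 → best response Premium.
Mutual best responses: (Premium, Premium, Plus); (Premium, Elite, Premium).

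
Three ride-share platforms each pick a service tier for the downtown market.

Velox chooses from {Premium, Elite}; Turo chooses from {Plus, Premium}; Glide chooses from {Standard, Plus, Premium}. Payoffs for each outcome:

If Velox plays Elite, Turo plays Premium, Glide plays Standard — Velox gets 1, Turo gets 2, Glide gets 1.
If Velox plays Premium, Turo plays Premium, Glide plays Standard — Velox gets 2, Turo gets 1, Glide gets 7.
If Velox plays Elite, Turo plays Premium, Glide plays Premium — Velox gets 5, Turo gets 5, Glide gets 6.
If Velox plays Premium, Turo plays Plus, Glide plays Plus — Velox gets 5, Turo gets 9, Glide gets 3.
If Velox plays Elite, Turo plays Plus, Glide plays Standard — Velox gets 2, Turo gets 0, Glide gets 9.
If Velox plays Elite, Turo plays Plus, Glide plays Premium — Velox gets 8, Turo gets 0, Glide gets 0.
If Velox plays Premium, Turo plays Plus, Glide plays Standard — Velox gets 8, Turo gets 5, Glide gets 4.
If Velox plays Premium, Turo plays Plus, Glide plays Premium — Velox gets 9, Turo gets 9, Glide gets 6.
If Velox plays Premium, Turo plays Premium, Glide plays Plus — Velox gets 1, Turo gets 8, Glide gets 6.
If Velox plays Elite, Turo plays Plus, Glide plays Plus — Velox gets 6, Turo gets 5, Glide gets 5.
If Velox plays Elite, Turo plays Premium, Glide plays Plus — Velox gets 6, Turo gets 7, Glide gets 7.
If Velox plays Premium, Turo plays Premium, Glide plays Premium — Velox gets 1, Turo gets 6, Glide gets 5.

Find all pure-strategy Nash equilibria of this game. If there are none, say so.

(Premium, Plus, Premium); (Elite, Premium, Plus)

Mark each player's best response to every combination of opponents' strategies; a profile where every player is best-responding is a pure Nash equilibrium.
Velox against (Plus, Standard): payoffs 8, 2 → best response Premium.
Velox against (Plus, Plus): payoffs 5, 6 → best response Elite.
Velox against (Plus, Premium): payoffs 9, 8 → best response Premium.
Velox against (Premium, Standard): payoffs 2, 1 → best response Premium.
Velox against (Premium, Plus): payoffs 1, 6 → best response Elite.
Velox against (Premium, Premium): payoffs 1, 5 → best response Elite.
Turo against (Premium, Standard): payoffs 5, 1 → best response Plus.
Turo against (Premium, Plus): payoffs 9, 8 → best response Plus.
Turo against (Premium, Premium): payoffs 9, 6 → best response Plus.
Turo against (Elite, Standard): payoffs 0, 2 → best response Premium.
Turo against (Elite, Plus): payoffs 5, 7 → best response Premium.
Turo against (Elite, Premium): payoffs 0, 5 → best response Premium.
Glide against (Premium, Plus): payoffs 4, 3, 6 → best response Premium.
Glide against (Premium, Premium): payoffs 7, 6, 5 → best response Standard.
Glide against (Elite, Plus): payoffs 9, 5, 0 → best response Standard.
Glide against (Elite, Premium): payoffs 1, 7, 6 → best response Plus.
Mutual best responses: (Premium, Plus, Premium); (Elite, Premium, Plus).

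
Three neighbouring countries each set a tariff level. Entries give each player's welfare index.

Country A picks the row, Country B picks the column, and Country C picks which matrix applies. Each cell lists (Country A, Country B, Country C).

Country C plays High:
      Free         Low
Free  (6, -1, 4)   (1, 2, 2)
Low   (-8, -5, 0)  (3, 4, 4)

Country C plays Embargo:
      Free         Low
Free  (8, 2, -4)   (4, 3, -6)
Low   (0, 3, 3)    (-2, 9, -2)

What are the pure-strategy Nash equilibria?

Pure NE: (Low, Low, High)

For each strategy profile, look for a profitable unilateral deviation.
(Free, Free, High): Country B can switch to Low (-1 → 2). Not NE.
(Free, Free, Embargo): Country B can switch to Low (2 → 3). Not NE.
(Free, Low, High): Country A can switch to Low (1 → 3). Not NE.
(Free, Low, Embargo): Country C can switch to High (-6 → 2). Not NE.
(Low, Free, High): Country A can switch to Free (-8 → 6). Not NE.
(Low, Free, Embargo): Country A can switch to Free (0 → 8). Not NE.
(Low, Low, High): Country A gets 3, best alternative 1; Country B gets 4, best alternative -5; Country C gets 4, best alternative -2. No profitable deviation — NE.
(Low, Low, Embargo): Country A can switch to Free (-2 → 4). Not NE.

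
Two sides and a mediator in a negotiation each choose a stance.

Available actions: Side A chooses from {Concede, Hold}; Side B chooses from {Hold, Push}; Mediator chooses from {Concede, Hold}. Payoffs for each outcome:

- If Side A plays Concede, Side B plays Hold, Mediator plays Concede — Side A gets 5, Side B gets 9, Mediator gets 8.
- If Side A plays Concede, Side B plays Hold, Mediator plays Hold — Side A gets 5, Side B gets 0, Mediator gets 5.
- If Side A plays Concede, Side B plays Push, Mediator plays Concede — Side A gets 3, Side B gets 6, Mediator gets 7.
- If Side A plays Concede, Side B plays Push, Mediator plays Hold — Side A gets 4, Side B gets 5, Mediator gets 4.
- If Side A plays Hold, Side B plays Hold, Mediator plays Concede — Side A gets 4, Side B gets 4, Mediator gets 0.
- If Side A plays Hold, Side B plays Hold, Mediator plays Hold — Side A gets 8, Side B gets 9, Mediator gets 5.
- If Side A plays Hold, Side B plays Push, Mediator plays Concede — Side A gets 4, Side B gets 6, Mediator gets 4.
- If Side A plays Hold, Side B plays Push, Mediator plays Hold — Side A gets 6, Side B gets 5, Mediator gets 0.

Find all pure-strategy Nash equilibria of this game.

Side A against (Hold, Concede): payoffs 5, 4 → best response Concede.
Side A against (Hold, Hold): payoffs 5, 8 → best response Hold.
Side A against (Push, Concede): payoffs 3, 4 → best response Hold.
Side A against (Push, Hold): payoffs 4, 6 → best response Hold.
Side B against (Concede, Concede): payoffs 9, 6 → best response Hold.
Side B against (Concede, Hold): payoffs 0, 5 → best response Push.
Side B against (Hold, Concede): payoffs 4, 6 → best response Push.
Side B against (Hold, Hold): payoffs 9, 5 → best response Hold.
Mediator against (Concede, Hold): payoffs 8, 5 → best response Concede.
Mediator against (Concede, Push): payoffs 7, 4 → best response Concede.
Mediator against (Hold, Hold): payoffs 0, 5 → best response Hold.
Mediator against (Hold, Push): payoffs 4, 0 → best response Concede.
Mutual best responses: (Concede, Hold, Concede); (Hold, Hold, Hold); (Hold, Push, Concede).

Pure-strategy Nash equilibria: (Concede, Hold, Concede), (Hold, Hold, Hold), (Hold, Push, Concede)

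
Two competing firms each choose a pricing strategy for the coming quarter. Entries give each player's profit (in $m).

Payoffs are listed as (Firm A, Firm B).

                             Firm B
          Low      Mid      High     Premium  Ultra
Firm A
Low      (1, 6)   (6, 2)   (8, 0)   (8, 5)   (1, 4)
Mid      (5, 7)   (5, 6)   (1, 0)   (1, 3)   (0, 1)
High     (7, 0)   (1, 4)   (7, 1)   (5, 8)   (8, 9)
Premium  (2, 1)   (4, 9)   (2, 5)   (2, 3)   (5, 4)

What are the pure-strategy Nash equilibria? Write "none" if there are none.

(Low, Low): Firm A can switch to Mid (1 → 5). Not NE.
(Low, Mid): Firm B can switch to Low (2 → 6). Not NE.
(Low, High): Firm B can switch to Low (0 → 6). Not NE.
(Low, Premium): Firm B can switch to Low (5 → 6). Not NE.
(Low, Ultra): Firm A can switch to High (1 → 8). Not NE.
(Mid, Low): Firm A can switch to High (5 → 7). Not NE.
(High, Ultra): Firm A gets 8, best alternative 5; Firm B gets 9, best alternative 8. No profitable deviation — NE.
(The remaining 13 profiles each have a profitable deviation by the same check.)

The unique pure-strategy Nash equilibrium is (High, Ultra).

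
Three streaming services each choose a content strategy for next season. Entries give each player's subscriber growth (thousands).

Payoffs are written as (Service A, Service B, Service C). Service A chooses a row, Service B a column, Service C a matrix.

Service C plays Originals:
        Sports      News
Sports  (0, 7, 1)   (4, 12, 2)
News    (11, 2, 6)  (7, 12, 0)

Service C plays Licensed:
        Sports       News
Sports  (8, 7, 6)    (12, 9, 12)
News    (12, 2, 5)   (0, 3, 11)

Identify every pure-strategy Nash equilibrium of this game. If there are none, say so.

Service A against (Sports, Originals): payoffs 0, 11 → best response News.
Service A against (Sports, Licensed): payoffs 8, 12 → best response News.
Service A against (News, Originals): payoffs 4, 7 → best response News.
Service A against (News, Licensed): payoffs 12, 0 → best response Sports.
Service B against (Sports, Originals): payoffs 7, 12 → best response News.
Service B against (Sports, Licensed): payoffs 7, 9 → best response News.
Service B against (News, Originals): payoffs 2, 12 → best response News.
Service B against (News, Licensed): payoffs 2, 3 → best response News.
Service C against (Sports, Sports): payoffs 1, 6 → best response Licensed.
Service C against (Sports, News): payoffs 2, 12 → best response Licensed.
Service C against (News, Sports): payoffs 6, 5 → best response Originals.
Service C against (News, News): payoffs 0, 11 → best response Licensed.
Mutual best responses: (Sports, News, Licensed).

(Sports, News, Licensed)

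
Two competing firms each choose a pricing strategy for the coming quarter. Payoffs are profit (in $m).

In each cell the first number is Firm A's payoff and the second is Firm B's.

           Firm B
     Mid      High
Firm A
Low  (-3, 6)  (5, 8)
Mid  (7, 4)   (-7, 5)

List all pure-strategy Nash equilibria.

(Low, Mid): Firm A can switch to Mid (-3 → 7). Not NE.
(Low, High): Firm A gets 5, best alternative -7; Firm B gets 8, best alternative 6. No profitable deviation — NE.
(Mid, Mid): Firm B can switch to High (4 → 5). Not NE.
(Mid, High): Firm A can switch to Low (-7 → 5). Not NE.

Pure NE: (Low, High)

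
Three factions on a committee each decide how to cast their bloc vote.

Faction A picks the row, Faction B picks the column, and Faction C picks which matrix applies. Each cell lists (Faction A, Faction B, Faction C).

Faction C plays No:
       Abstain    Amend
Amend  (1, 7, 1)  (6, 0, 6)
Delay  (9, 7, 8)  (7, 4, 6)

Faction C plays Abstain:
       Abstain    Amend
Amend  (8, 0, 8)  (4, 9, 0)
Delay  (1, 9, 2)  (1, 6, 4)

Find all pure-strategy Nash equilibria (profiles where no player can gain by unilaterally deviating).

Pure NE: (Delay, Abstain, No)

Mark each player's best response to every combination of opponents' strategies; a profile where every player is best-responding is a pure Nash equilibrium.
Faction A against (Abstain, No): payoffs 1, 9 → best response Delay.
Faction A against (Abstain, Abstain): payoffs 8, 1 → best response Amend.
Faction A against (Amend, No): payoffs 6, 7 → best response Delay.
Faction A against (Amend, Abstain): payoffs 4, 1 → best response Amend.
Faction B against (Amend, No): payoffs 7, 0 → best response Abstain.
Faction B against (Amend, Abstain): payoffs 0, 9 → best response Amend.
Faction B against (Delay, No): payoffs 7, 4 → best response Abstain.
Faction B against (Delay, Abstain): payoffs 9, 6 → best response Abstain.
Faction C against (Amend, Abstain): payoffs 1, 8 → best response Abstain.
Faction C against (Amend, Amend): payoffs 6, 0 → best response No.
Faction C against (Delay, Abstain): payoffs 8, 2 → best response No.
Faction C against (Delay, Amend): payoffs 6, 4 → best response No.
Mutual best responses: (Delay, Abstain, No).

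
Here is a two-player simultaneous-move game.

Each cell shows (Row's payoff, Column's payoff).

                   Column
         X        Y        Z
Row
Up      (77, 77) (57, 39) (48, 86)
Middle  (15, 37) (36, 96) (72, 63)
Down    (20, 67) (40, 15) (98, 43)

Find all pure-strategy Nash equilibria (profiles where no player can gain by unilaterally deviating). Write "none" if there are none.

Check each profile: it is a Nash equilibrium iff no player can strictly gain by switching unilaterally.
(Up, X): Column can switch to Z (77 → 86). Not NE.
(Up, Y): Column can switch to X (39 → 77). Not NE.
(Up, Z): Row can switch to Middle (48 → 72). Not NE.
(Middle, X): Row can switch to Up (15 → 77). Not NE.
(Middle, Y): Row can switch to Up (36 → 57). Not NE.
(Middle, Z): Row can switch to Down (72 → 98). Not NE.
(Down, X): Row can switch to Up (20 → 77). Not NE.
(Down, Y): Row can switch to Up (40 → 57). Not NE.
(The remaining 1 profile has a profitable deviation by the same check.)

none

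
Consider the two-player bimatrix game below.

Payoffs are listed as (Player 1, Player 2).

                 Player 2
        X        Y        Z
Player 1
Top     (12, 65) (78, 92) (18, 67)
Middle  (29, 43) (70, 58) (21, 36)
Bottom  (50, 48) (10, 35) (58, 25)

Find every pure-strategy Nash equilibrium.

The pure Nash equilibria are (Top, Y); (Bottom, X).

Player 1 against X: payoffs 12, 29, 50 → best response Bottom.
Player 1 against Y: payoffs 78, 70, 10 → best response Top.
Player 1 against Z: payoffs 18, 21, 58 → best response Bottom.
Player 2 against Top: payoffs 65, 92, 67 → best response Y.
Player 2 against Middle: payoffs 43, 58, 36 → best response Y.
Player 2 against Bottom: payoffs 48, 35, 25 → best response X.
Mutual best responses: (Top, Y); (Bottom, X).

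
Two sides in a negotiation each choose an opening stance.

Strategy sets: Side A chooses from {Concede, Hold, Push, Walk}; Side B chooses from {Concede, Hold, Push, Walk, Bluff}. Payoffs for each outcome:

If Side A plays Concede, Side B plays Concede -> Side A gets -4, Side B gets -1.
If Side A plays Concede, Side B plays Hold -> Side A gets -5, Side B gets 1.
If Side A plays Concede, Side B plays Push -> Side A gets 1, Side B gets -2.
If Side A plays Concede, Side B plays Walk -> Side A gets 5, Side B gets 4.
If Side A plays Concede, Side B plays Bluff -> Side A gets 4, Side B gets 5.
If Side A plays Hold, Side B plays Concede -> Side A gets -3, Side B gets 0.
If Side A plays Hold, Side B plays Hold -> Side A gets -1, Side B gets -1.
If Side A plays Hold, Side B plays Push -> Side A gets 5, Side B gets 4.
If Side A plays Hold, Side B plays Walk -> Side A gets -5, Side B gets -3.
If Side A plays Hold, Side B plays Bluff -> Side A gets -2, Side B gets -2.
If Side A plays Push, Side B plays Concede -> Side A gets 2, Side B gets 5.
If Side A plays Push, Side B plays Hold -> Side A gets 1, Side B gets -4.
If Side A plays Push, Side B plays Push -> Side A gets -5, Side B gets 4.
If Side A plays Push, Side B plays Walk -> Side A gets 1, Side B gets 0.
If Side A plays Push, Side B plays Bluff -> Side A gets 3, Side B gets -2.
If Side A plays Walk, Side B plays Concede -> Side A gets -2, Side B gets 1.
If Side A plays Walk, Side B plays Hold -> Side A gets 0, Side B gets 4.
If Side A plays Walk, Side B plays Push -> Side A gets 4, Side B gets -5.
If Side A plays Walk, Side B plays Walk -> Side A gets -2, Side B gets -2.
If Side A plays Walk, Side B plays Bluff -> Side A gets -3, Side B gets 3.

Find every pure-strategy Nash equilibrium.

For each strategy profile, look for a profitable unilateral deviation.
(Concede, Concede): Side A can switch to Hold (-4 → -3). Not NE.
(Concede, Hold): Side A can switch to Hold (-5 → -1). Not NE.
(Concede, Push): Side A can switch to Hold (1 → 5). Not NE.
(Concede, Walk): Side B can switch to Bluff (4 → 5). Not NE.
(Concede, Bluff): Side A gets 4, best alternative 3; Side B gets 5, best alternative 4. No profitable deviation — NE.
(Hold, Concede): Side A can switch to Push (-3 → 2). Not NE.
(Hold, Hold): Side A can switch to Push (-1 → 1). Not NE.
(Hold, Push): Side A gets 5, best alternative 4; Side B gets 4, best alternative 0. No profitable deviation — NE.
(Hold, Walk): Side A can switch to Concede (-5 → 5). Not NE.
(Hold, Bluff): Side A can switch to Concede (-2 → 4). Not NE.
(Push, Concede): Side A gets 2, best alternative -2; Side B gets 5, best alternative 4. No profitable deviation — NE.
(Push, Hold): Side B can switch to Concede (-4 → 5). Not NE.
(Push, Push): Side A can switch to Concede (-5 → 1). Not NE.
(Push, Walk): Side A can switch to Concede (1 → 5). Not NE.
(Push, Bluff): Side A can switch to Concede (3 → 4). Not NE.
(The remaining 5 profiles each have a profitable deviation by the same check.)

(Concede, Bluff), (Hold, Push), (Push, Concede)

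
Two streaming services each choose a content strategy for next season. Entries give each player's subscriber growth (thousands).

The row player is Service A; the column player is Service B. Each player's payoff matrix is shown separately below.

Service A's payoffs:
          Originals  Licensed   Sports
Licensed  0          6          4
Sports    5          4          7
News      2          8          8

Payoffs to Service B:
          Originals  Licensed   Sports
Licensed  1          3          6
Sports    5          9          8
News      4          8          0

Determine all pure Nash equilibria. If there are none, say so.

Pure NE: (News, Licensed)

Service A against Originals: payoffs 0, 5, 2 → best response Sports.
Service A against Licensed: payoffs 6, 4, 8 → best response News.
Service A against Sports: payoffs 4, 7, 8 → best response News.
Service B against Licensed: payoffs 1, 3, 6 → best response Sports.
Service B against Sports: payoffs 5, 9, 8 → best response Licensed.
Service B against News: payoffs 4, 8, 0 → best response Licensed.
Mutual best responses: (News, Licensed).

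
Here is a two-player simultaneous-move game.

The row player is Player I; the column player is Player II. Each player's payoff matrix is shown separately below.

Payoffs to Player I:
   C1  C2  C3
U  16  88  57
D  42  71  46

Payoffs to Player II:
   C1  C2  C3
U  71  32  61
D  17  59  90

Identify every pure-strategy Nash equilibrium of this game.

Player I against C1: payoffs 16, 42 → best response D.
Player I against C2: payoffs 88, 71 → best response U.
Player I against C3: payoffs 57, 46 → best response U.
Player II against U: payoffs 71, 32, 61 → best response C1.
Player II against D: payoffs 17, 59, 90 → best response C3.
No profile is a mutual best response for all players.

There is no pure-strategy Nash equilibrium.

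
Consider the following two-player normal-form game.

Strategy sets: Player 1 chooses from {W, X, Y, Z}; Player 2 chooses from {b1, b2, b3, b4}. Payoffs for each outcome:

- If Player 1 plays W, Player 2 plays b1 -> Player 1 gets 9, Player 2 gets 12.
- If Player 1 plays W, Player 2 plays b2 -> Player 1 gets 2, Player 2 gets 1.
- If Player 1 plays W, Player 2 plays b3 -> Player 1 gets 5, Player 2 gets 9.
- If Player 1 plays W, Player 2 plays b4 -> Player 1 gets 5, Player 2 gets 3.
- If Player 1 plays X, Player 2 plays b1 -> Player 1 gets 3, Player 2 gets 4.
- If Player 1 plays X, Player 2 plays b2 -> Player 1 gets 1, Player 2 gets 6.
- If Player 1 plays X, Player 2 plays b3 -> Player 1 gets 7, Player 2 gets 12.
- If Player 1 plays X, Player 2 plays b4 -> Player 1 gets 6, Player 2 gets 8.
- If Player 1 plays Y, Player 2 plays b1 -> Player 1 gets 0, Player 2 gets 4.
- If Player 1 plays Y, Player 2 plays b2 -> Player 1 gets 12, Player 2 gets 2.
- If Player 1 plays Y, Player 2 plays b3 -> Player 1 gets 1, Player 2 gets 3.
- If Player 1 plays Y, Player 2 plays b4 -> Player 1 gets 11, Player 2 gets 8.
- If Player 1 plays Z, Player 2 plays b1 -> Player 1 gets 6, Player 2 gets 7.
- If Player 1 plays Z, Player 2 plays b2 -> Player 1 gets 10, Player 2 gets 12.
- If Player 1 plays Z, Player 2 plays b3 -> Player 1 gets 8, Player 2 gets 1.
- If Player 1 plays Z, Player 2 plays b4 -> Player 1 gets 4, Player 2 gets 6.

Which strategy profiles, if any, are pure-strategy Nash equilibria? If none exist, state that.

The pure Nash equilibria are (W, b1); (Y, b4).

(W, b1): Player 1 gets 9, best alternative 6; Player 2 gets 12, best alternative 9. No profitable deviation — NE.
(W, b2): Player 1 can switch to Y (2 → 12). Not NE.
(W, b3): Player 1 can switch to X (5 → 7). Not NE.
(W, b4): Player 1 can switch to X (5 → 6). Not NE.
(X, b1): Player 1 can switch to W (3 → 9). Not NE.
(X, b2): Player 1 can switch to W (1 → 2). Not NE.
(X, b3): Player 1 can switch to Z (7 → 8). Not NE.
(X, b4): Player 1 can switch to Y (6 → 11). Not NE.
(Y, b1): Player 1 can switch to W (0 → 9). Not NE.
(Y, b2): Player 2 can switch to b1 (2 → 4). Not NE.
(Y, b3): Player 1 can switch to W (1 → 5). Not NE.
(Y, b4): Player 1 gets 11, best alternative 6; Player 2 gets 8, best alternative 4. No profitable deviation — NE.
(Z, b1): Player 1 can switch to W (6 → 9). Not NE.
(Z, b2): Player 1 can switch to Y (10 → 12). Not NE.
(The remaining 2 profiles each have a profitable deviation by the same check.)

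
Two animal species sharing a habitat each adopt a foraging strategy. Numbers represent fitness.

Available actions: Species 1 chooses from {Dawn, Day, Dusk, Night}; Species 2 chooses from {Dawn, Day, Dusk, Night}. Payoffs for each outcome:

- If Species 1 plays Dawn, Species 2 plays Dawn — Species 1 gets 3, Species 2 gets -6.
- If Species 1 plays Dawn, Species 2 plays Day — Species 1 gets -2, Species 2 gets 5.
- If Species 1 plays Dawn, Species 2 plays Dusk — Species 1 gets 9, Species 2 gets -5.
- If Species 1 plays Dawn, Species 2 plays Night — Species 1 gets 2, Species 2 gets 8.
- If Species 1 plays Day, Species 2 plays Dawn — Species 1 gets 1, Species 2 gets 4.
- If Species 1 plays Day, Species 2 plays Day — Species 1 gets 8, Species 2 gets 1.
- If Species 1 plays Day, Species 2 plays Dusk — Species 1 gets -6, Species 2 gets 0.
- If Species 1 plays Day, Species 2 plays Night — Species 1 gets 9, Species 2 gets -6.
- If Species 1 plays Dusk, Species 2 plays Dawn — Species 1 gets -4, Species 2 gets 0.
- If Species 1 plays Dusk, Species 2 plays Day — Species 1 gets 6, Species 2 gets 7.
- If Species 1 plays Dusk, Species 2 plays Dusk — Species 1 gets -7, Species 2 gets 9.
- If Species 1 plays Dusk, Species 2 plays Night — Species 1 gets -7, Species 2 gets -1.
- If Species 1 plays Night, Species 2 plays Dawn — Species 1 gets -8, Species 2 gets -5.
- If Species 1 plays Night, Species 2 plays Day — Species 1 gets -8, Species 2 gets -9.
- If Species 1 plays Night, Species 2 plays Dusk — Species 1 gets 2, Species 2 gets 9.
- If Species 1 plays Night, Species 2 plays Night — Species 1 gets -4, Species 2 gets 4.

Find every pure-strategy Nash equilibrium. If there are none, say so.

Species 1 against Dawn: payoffs 3, 1, -4, -8 → best response Dawn.
Species 1 against Day: payoffs -2, 8, 6, -8 → best response Day.
Species 1 against Dusk: payoffs 9, -6, -7, 2 → best response Dawn.
Species 1 against Night: payoffs 2, 9, -7, -4 → best response Day.
Species 2 against Dawn: payoffs -6, 5, -5, 8 → best response Night.
Species 2 against Day: payoffs 4, 1, 0, -6 → best response Dawn.
Species 2 against Dusk: payoffs 0, 7, 9, -1 → best response Dusk.
Species 2 against Night: payoffs -5, -9, 9, 4 → best response Dusk.
No profile is a mutual best response for all players.

There is no pure-strategy Nash equilibrium.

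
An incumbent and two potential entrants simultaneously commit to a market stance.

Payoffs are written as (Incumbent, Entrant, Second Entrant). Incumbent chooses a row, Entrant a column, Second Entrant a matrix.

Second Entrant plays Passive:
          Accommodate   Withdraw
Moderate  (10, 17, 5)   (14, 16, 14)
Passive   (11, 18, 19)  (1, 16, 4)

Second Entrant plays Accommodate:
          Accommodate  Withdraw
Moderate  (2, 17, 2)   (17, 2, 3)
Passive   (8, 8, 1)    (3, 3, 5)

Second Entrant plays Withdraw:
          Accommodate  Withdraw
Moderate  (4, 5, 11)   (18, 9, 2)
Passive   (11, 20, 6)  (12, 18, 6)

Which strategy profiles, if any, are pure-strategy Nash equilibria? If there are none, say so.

The unique pure-strategy Nash equilibrium is (Passive, Accommodate, Passive).

Incumbent against (Accommodate, Passive): payoffs 10, 11 → best response Passive.
Incumbent against (Accommodate, Accommodate): payoffs 2, 8 → best response Passive.
Incumbent against (Accommodate, Withdraw): payoffs 4, 11 → best response Passive.
Incumbent against (Withdraw, Passive): payoffs 14, 1 → best response Moderate.
Incumbent against (Withdraw, Accommodate): payoffs 17, 3 → best response Moderate.
Incumbent against (Withdraw, Withdraw): payoffs 18, 12 → best response Moderate.
Entrant against (Moderate, Passive): payoffs 17, 16 → best response Accommodate.
Entrant against (Moderate, Accommodate): payoffs 17, 2 → best response Accommodate.
Entrant against (Moderate, Withdraw): payoffs 5, 9 → best response Withdraw.
Entrant against (Passive, Passive): payoffs 18, 16 → best response Accommodate.
Entrant against (Passive, Accommodate): payoffs 8, 3 → best response Accommodate.
Entrant against (Passive, Withdraw): payoffs 20, 18 → best response Accommodate.
Second Entrant against (Moderate, Accommodate): payoffs 5, 2, 11 → best response Withdraw.
Second Entrant against (Moderate, Withdraw): payoffs 14, 3, 2 → best response Passive.
Second Entrant against (Passive, Accommodate): payoffs 19, 1, 6 → best response Passive.
Second Entrant against (Passive, Withdraw): payoffs 4, 5, 6 → best response Withdraw.
Mutual best responses: (Passive, Accommodate, Passive).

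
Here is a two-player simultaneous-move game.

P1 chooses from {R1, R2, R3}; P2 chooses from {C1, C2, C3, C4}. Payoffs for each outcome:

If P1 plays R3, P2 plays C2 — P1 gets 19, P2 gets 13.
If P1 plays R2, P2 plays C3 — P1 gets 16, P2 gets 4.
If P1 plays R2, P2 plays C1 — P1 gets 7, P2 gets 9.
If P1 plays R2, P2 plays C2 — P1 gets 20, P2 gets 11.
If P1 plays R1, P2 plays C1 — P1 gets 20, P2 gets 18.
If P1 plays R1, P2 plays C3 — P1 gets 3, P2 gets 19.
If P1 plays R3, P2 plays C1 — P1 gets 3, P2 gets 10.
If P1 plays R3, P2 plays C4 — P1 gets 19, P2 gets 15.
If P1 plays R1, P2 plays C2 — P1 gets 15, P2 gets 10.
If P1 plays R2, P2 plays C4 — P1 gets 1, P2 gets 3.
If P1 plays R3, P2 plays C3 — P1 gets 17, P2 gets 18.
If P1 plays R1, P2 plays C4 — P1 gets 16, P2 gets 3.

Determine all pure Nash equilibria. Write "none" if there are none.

P1 against C1: payoffs 20, 7, 3 → best response R1.
P1 against C2: payoffs 15, 20, 19 → best response R2.
P1 against C3: payoffs 3, 16, 17 → best response R3.
P1 against C4: payoffs 16, 1, 19 → best response R3.
P2 against R1: payoffs 18, 10, 19, 3 → best response C3.
P2 against R2: payoffs 9, 11, 4, 3 → best response C2.
P2 against R3: payoffs 10, 13, 18, 15 → best response C3.
Mutual best responses: (R2, C2); (R3, C3).

Pure-strategy Nash equilibria: (R2, C2), (R3, C3)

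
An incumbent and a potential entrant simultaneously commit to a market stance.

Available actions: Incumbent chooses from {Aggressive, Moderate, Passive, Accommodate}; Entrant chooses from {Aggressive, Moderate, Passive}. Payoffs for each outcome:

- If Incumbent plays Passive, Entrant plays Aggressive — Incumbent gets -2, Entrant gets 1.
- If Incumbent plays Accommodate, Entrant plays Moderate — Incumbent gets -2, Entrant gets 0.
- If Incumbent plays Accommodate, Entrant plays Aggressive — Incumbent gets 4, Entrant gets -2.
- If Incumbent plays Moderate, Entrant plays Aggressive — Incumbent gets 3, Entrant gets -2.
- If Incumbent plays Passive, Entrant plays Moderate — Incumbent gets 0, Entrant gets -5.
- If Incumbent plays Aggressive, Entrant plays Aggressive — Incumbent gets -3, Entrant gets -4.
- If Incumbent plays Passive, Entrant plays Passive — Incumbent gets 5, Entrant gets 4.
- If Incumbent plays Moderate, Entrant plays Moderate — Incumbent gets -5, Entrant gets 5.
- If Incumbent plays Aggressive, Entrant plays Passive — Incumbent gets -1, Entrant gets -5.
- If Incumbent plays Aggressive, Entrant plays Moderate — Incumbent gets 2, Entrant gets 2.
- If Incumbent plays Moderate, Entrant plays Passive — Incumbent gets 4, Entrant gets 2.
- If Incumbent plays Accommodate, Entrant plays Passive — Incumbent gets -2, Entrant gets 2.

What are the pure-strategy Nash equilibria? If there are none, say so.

The pure Nash equilibria are (Aggressive, Moderate); (Passive, Passive).

Incumbent against Aggressive: payoffs -3, 3, -2, 4 → best response Accommodate.
Incumbent against Moderate: payoffs 2, -5, 0, -2 → best response Aggressive.
Incumbent against Passive: payoffs -1, 4, 5, -2 → best response Passive.
Entrant against Aggressive: payoffs -4, 2, -5 → best response Moderate.
Entrant against Moderate: payoffs -2, 5, 2 → best response Moderate.
Entrant against Passive: payoffs 1, -5, 4 → best response Passive.
Entrant against Accommodate: payoffs -2, 0, 2 → best response Passive.
Mutual best responses: (Aggressive, Moderate); (Passive, Passive).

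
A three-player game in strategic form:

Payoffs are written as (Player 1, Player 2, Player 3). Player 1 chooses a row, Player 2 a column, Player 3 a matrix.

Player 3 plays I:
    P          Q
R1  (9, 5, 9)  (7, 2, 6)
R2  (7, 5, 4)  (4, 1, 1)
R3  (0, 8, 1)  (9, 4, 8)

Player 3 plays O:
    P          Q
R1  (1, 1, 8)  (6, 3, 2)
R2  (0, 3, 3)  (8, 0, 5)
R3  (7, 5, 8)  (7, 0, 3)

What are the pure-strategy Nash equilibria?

Pure-strategy Nash equilibria: (R1, P, I), (R3, P, O)

(R1, P, I): Player 1 gets 9, best alternative 7; Player 2 gets 5, best alternative 2; Player 3 gets 9, best alternative 8. No profitable deviation — NE.
(R1, P, O): Player 1 can switch to R3 (1 → 7). Not NE.
(R1, Q, I): Player 1 can switch to R3 (7 → 9). Not NE.
(R1, Q, O): Player 1 can switch to R2 (6 → 8). Not NE.
(R2, P, I): Player 1 can switch to R1 (7 → 9). Not NE.
(R2, P, O): Player 1 can switch to R1 (0 → 1). Not NE.
(R2, Q, I): Player 1 can switch to R1 (4 → 7). Not NE.
(R2, Q, O): Player 2 can switch to P (0 → 3). Not NE.
(R3, P, I): Player 1 can switch to R1 (0 → 9). Not NE.
(R3, P, O): Player 1 gets 7, best alternative 1; Player 2 gets 5, best alternative 0; Player 3 gets 8, best alternative 1. No profitable deviation — NE.
(R3, Q, I): Player 2 can switch to P (4 → 8). Not NE.
(R3, Q, O): Player 1 can switch to R2 (7 → 8). Not NE.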